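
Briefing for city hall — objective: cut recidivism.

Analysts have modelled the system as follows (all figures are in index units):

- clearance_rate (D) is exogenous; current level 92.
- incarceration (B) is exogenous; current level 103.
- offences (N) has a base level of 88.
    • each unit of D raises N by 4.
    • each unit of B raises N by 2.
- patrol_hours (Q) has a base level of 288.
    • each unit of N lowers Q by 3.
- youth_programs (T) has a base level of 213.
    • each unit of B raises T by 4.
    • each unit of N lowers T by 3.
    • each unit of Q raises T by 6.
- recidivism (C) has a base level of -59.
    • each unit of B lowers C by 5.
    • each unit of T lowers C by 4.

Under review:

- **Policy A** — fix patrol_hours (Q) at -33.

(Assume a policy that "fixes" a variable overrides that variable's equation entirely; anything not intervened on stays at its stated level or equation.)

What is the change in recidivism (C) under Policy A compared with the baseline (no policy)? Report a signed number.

Baseline:
  D = 92
  B = 103
  N = 88 + 4·92 + 2·103 = 662
  Q = 288 − 3·662 = -1698
  T = 213 + 4·103 − 3·662 + 6·(-1698) = -11549
  C = -59 − 5·103 − 4·(-11549) = 45622
Policy A (Q := -33):
  D = 92
  B = 103
  N = 88 + 4·92 + 2·103 = 662
  Q = -33
  T = 213 + 4·103 − 3·662 + 6·(-33) = -1559
  C = -59 − 5·103 − 4·(-1559) = 5662
Change in C: 5662 − 45622 = -39960

-39960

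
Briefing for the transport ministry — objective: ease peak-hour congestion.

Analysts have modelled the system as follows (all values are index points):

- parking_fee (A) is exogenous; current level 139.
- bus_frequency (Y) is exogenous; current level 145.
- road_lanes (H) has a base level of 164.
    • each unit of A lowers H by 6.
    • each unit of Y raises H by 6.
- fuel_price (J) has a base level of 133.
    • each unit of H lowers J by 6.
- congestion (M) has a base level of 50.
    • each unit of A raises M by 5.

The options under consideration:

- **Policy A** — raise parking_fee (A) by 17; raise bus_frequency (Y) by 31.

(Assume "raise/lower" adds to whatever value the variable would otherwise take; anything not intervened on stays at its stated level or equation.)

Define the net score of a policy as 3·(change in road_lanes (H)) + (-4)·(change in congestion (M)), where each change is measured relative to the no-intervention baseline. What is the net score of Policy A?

-88

Baseline:
  A = 139
  Y = 145
  H = 164 − 6·139 + 6·145 = 200
  M = 50 + 5·139 = 745
Policy A (A + 17, Y + 31):
  A = 139 + 17 = 156
  Y = 145 + 31 = 176
  H = 164 − 6·156 + 6·176 = 284
  M = 50 + 5·156 = 830
ΔH = 284 − 200 = 84; ΔM = 830 − 745 = 85
Score = 3·84 + (-4)·85 = -88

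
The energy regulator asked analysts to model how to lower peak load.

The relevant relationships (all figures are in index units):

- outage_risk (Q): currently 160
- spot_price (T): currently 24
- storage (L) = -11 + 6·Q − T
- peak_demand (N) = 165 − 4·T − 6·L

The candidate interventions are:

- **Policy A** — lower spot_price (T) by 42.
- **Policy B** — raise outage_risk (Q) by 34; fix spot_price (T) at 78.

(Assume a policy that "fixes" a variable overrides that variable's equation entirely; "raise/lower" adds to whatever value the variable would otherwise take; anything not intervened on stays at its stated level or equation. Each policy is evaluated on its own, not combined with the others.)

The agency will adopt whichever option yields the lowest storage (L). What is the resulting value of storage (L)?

Policy A (T − 42):
  Q = 160
  T = 24 − 42 = -18
  L = -11 + 6·160 − (-18) = 967
Policy B (Q + 34, T := 78):
  Q = 160 + 34 = 194
  T = 78
  L = -11 + 6·194 − 78 = 1075
Comparing — Policy A: L=967, Policy B: L=1075. Lowest is 967 (Policy A).

967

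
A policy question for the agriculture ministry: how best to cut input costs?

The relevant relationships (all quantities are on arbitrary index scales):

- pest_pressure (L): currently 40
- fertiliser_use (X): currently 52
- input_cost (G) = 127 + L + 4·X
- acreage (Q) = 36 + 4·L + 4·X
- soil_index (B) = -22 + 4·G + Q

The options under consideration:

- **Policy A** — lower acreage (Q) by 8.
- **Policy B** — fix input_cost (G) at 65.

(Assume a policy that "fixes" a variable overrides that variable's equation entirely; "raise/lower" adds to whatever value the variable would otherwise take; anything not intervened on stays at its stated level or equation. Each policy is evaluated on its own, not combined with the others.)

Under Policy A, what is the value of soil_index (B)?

1874

Policy A (Q − 8):
  L = 40
  X = 52
  G = 127 + 40 + 4·52 = 375
  Q = 36 + 4·40 + 4·52 (−8 from intervention) = 396
  B = -22 + 4·375 + 396 = 1874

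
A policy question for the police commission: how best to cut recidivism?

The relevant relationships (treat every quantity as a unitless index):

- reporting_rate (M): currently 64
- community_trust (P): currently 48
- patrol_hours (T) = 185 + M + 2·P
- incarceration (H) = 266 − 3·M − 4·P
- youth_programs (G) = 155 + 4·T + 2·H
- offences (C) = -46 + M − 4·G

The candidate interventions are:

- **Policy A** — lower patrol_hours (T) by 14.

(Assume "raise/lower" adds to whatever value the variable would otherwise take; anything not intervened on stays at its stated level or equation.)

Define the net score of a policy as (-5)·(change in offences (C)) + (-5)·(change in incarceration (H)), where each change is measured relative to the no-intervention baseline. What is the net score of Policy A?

Baseline:
  M = 64
  P = 48
  T = 185 + 64 + 2·48 = 345
  H = 266 − 3·64 − 4·48 = -118
  G = 155 + 4·345 + 2·(-118) = 1299
  C = -46 + 64 − 4·1299 = -5178
Policy A (T − 14):
  M = 64
  P = 48
  T = 185 + 64 + 2·48 (−14 from intervention) = 331
  H = 266 − 3·64 − 4·48 = -118
  G = 155 + 4·331 + 2·(-118) = 1243
  C = -46 + 64 − 4·1243 = -4954
ΔC = -4954 − (-5178) = 224; ΔH = -118 − (-118) = 0
Score = (-5)·224 + (-5)·0 = -1120

-1120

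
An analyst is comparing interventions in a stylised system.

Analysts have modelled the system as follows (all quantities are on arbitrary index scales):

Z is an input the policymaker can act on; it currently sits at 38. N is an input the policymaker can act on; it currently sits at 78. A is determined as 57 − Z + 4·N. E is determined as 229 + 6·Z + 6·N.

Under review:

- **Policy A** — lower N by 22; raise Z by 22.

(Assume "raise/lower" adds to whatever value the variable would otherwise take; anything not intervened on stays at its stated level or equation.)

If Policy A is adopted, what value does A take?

Policy A (N − 22, Z + 22):
  Z = 38 + 22 = 60
  N = 78 − 22 = 56
  A = 57 − 60 + 4·56 = 221

221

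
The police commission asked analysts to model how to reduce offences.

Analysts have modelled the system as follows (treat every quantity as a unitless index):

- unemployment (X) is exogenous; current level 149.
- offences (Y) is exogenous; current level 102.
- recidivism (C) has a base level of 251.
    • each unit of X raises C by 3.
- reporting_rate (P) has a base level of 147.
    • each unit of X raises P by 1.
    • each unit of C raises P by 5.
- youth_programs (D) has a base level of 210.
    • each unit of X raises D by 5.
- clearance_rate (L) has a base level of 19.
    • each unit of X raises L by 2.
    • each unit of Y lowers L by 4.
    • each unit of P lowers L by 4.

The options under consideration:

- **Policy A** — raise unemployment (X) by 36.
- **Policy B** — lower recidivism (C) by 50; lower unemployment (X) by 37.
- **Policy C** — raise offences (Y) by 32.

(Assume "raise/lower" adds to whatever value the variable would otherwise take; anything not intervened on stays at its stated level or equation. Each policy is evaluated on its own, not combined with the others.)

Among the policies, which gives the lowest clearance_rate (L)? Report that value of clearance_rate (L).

-17467

Policy A (X + 36):
  X = 149 + 36 = 185
  Y = 102
  C = 251 + 3·185 = 806
  P = 147 + 185 + 5·806 = 4362
  L = 19 + 2·185 − 4·102 − 4·4362 = -17467
Policy B (C − 50, X − 37):
  X = 149 − 37 = 112
  Y = 102
  C = 251 + 3·112 (−50 from intervention) = 537
  P = 147 + 112 + 5·537 = 2944
  L = 19 + 2·112 − 4·102 − 4·2944 = -11941
Policy C (Y + 32):
  X = 149
  Y = 102 + 32 = 134
  C = 251 + 3·149 = 698
  P = 147 + 149 + 5·698 = 3786
  L = 19 + 2·149 − 4·134 − 4·3786 = -15363
Comparing — Policy A: L=-17467, Policy B: L=-11941, Policy C: L=-15363. Lowest is -17467 (Policy A).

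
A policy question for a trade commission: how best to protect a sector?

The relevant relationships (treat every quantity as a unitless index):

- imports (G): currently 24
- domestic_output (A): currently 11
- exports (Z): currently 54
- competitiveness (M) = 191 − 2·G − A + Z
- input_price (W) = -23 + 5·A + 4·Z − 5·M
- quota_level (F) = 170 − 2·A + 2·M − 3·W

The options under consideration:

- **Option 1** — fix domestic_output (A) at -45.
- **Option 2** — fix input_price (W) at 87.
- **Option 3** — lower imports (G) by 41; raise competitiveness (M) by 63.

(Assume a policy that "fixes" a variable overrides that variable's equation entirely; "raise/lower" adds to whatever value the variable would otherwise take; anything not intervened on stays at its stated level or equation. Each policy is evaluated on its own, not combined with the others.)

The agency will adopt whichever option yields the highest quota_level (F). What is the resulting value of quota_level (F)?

Option 1 (A := -45):
  G = 24
  A = -45
  Z = 54
  M = 191 − 2·24 − (-45) + 54 = 242
  W = -23 + 5·(-45) + 4·54 − 5·242 = -1242
  F = 170 − 2·(-45) + 2·242 − 3·(-1242) = 4470
Option 2 (W := 87):
  G = 24
  A = 11
  Z = 54
  M = 191 − 2·24 − 11 + 54 = 186
  W = 87
  F = 170 − 2·11 + 2·186 − 3·87 = 259
Option 3 (G − 41, M + 63):
  G = 24 − 41 = -17
  A = 11
  Z = 54
  M = 191 − 2·(-17) − 11 + 54 (+63 from intervention) = 331
  W = -23 + 5·11 + 4·54 − 5·331 = -1407
  F = 170 − 2·11 + 2·331 − 3·(-1407) = 5031
Comparing — Option 1: F=4470, Option 2: F=259, Option 3: F=5031. Highest is 5031 (Option 3).

5031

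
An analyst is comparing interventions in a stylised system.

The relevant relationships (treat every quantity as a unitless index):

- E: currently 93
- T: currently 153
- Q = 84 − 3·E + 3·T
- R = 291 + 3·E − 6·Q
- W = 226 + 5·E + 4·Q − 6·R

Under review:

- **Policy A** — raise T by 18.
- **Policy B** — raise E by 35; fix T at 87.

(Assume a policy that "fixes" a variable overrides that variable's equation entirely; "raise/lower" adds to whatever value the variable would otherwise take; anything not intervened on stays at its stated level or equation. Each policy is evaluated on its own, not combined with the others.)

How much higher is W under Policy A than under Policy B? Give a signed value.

Policy A (T + 18):
  E = 93
  T = 153 + 18 = 171
  Q = 84 − 3·93 + 3·171 = 318
  R = 291 + 3·93 − 6·318 = -1338
  W = 226 + 5·93 + 4·318 − 6·(-1338) = 9991
Policy B (E + 35, T := 87):
  E = 93 + 35 = 128
  T = 87
  Q = 84 − 3·128 + 3·87 = -39
  R = 291 + 3·128 − 6·(-39) = 909
  W = 226 + 5·128 + 4·(-39) − 6·909 = -4744
W: 9991 − (-4744) = 14735

14735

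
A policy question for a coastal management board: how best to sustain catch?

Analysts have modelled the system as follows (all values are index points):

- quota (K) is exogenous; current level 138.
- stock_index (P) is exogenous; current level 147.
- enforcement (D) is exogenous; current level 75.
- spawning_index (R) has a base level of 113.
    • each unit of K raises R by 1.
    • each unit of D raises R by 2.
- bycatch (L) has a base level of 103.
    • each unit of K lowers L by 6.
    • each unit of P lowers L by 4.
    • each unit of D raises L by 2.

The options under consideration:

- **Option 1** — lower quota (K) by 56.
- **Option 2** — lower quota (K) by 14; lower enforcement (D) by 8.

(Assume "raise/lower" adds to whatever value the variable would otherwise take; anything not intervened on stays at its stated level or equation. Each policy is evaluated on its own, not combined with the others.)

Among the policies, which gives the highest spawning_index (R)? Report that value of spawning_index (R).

371

Option 1 (K − 56):
  K = 138 − 56 = 82
  D = 75
  R = 113 + 82 + 2·75 = 345
Option 2 (K − 14, D − 8):
  K = 138 − 14 = 124
  D = 75 − 8 = 67
  R = 113 + 124 + 2·67 = 371
Comparing — Option 1: R=345, Option 2: R=371. Highest is 371 (Option 2).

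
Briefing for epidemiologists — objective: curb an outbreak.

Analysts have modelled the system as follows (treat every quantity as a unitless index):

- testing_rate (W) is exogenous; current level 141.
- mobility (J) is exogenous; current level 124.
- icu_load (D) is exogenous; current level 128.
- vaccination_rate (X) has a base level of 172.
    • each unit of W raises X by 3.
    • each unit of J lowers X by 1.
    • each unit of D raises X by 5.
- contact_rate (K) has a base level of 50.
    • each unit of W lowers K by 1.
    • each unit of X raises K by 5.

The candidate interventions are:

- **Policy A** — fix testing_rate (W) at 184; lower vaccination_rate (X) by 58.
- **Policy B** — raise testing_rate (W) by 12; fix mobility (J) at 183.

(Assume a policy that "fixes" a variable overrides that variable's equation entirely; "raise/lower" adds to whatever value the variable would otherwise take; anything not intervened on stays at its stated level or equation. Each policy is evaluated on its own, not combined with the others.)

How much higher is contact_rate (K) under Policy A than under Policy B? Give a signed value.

Policy A (W := 184, X − 58):
  W = 184
  J = 124
  D = 128
  X = 172 + 3·184 − 124 + 5·128 (−58 from intervention) = 1182
  K = 50 − 184 + 5·1182 = 5776
Policy B (W + 12, J := 183):
  W = 141 + 12 = 153
  J = 183
  D = 128
  X = 172 + 3·153 − 183 + 5·128 = 1088
  K = 50 − 153 + 5·1088 = 5337
K: 5776 − 5337 = 439

439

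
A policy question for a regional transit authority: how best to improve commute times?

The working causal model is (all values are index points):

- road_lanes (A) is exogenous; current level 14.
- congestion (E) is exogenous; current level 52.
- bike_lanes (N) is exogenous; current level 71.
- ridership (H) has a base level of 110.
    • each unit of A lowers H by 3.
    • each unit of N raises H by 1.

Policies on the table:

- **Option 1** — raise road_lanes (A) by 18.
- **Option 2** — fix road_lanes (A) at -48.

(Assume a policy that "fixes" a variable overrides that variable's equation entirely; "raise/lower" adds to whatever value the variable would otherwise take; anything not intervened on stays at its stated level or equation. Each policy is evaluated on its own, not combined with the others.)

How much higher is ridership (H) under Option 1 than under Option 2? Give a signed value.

Option 1 (A + 18):
  A = 14 + 18 = 32
  N = 71
  H = 110 − 3·32 + 71 = 85
Option 2 (A := -48):
  A = -48
  N = 71
  H = 110 − 3·(-48) + 71 = 325
H: 85 − 325 = -240

-240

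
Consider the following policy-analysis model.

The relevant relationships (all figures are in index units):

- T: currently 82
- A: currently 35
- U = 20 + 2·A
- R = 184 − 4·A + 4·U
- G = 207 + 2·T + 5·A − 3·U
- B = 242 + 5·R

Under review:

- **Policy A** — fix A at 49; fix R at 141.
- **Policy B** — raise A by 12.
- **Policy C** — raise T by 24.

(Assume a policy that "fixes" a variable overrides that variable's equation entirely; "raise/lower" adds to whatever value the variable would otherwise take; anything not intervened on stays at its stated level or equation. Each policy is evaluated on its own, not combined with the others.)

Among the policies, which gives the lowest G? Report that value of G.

262

Policy A (A := 49, R := 141):
  T = 82
  A = 49
  U = 20 + 2·49 = 118
  G = 207 + 2·82 + 5·49 − 3·118 = 262
Policy B (A + 12):
  T = 82
  A = 35 + 12 = 47
  U = 20 + 2·47 = 114
  G = 207 + 2·82 + 5·47 − 3·114 = 264
Policy C (T + 24):
  T = 82 + 24 = 106
  A = 35
  U = 20 + 2·35 = 90
  G = 207 + 2·106 + 5·35 − 3·90 = 324
Comparing — Policy A: G=262, Policy B: G=264, Policy C: G=324. Lowest is 262 (Policy A).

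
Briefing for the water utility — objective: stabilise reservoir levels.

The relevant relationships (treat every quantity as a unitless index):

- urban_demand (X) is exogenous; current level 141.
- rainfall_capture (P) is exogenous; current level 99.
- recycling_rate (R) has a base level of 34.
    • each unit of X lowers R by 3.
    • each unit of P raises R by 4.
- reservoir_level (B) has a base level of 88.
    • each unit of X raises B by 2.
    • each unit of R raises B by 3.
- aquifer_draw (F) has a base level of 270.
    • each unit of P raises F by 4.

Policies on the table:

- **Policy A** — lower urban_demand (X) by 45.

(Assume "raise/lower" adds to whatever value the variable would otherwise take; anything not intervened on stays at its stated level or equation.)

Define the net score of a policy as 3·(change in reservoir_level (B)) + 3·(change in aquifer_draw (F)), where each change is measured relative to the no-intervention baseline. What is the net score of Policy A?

Baseline:
  X = 141
  P = 99
  R = 34 − 3·141 + 4·99 = 7
  B = 88 + 2·141 + 3·7 = 391
  F = 270 + 4·99 = 666
Policy A (X − 45):
  X = 141 − 45 = 96
  P = 99
  R = 34 − 3·96 + 4·99 = 142
  B = 88 + 2·96 + 3·142 = 706
  F = 270 + 4·99 = 666
ΔB = 706 − 391 = 315; ΔF = 666 − 666 = 0
Score = 3·315 + 3·0 = 945

945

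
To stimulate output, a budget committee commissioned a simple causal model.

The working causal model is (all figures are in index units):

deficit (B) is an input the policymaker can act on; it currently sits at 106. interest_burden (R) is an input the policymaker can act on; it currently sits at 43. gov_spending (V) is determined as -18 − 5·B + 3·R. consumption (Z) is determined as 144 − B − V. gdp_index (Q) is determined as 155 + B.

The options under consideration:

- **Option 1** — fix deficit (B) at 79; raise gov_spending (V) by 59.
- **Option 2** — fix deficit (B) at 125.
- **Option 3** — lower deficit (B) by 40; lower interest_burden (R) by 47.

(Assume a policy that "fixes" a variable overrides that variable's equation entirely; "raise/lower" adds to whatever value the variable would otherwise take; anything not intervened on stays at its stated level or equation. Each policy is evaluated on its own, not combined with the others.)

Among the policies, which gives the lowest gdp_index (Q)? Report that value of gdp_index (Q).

Option 1 (B := 79, V + 59):
  B = 79
  Q = 155 + 79 = 234
Option 2 (B := 125):
  B = 125
  Q = 155 + 125 = 280
Option 3 (B − 40, R − 47):
  B = 106 − 40 = 66
  Q = 155 + 66 = 221
Comparing — Option 1: Q=234, Option 2: Q=280, Option 3: Q=221. Lowest is 221 (Option 3).

221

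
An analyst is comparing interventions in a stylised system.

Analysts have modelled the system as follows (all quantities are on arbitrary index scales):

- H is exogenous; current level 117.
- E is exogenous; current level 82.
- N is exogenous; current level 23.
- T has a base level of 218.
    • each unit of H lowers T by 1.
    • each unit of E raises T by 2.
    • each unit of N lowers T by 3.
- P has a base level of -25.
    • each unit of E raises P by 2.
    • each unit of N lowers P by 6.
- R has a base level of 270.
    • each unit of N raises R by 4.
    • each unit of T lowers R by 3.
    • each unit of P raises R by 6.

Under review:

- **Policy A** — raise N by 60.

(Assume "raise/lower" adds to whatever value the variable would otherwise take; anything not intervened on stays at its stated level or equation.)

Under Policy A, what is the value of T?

Policy A (N + 60):
  H = 117
  E = 82
  N = 23 + 60 = 83
  T = 218 − 117 + 2·82 − 3·83 = 16

16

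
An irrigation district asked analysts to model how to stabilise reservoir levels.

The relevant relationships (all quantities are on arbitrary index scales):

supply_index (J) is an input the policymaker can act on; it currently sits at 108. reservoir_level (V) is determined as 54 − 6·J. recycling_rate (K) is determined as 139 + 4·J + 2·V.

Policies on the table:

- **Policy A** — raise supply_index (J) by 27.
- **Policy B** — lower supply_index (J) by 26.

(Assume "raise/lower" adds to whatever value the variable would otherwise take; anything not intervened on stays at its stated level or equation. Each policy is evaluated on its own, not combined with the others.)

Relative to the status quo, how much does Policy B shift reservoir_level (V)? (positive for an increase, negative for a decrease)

156

Baseline:
  J = 108
  V = 54 − 6·108 = -594
Policy B (J − 26):
  J = 108 − 26 = 82
  V = 54 − 6·82 = -438
Change in V: -438 − (-594) = 156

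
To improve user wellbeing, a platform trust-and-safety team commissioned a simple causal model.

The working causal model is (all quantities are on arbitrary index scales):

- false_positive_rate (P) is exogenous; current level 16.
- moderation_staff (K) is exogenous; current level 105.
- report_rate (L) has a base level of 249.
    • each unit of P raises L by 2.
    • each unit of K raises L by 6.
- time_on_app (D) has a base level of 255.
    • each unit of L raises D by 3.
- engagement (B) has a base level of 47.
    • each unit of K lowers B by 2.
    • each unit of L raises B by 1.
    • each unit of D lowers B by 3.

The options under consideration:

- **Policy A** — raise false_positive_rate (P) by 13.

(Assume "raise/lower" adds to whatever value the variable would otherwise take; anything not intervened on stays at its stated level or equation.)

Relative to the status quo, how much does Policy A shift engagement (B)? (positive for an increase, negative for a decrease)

Baseline:
  P = 16
  K = 105
  L = 249 + 2·16 + 6·105 = 911
  D = 255 + 3·911 = 2988
  B = 47 − 2·105 + 911 − 3·2988 = -8216
Policy A (P + 13):
  P = 16 + 13 = 29
  K = 105
  L = 249 + 2·29 + 6·105 = 937
  D = 255 + 3·937 = 3066
  B = 47 − 2·105 + 937 − 3·3066 = -8424
Change in B: -8424 − (-8216) = -208

-208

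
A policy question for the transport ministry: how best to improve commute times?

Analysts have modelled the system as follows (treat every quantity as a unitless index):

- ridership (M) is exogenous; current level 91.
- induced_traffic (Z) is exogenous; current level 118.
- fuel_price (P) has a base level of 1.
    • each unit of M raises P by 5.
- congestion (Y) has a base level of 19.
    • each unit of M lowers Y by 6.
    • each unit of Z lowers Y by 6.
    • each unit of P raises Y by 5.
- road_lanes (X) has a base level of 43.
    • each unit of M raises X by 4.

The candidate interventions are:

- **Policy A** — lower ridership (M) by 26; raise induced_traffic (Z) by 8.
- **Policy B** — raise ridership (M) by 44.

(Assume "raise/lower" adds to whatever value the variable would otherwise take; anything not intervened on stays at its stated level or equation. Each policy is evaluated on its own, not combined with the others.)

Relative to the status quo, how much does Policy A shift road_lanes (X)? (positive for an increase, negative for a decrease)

Baseline:
  M = 91
  X = 43 + 4·91 = 407
Policy A (M − 26, Z + 8):
  M = 91 − 26 = 65
  X = 43 + 4·65 = 303
Change in X: 303 − 407 = -104

-104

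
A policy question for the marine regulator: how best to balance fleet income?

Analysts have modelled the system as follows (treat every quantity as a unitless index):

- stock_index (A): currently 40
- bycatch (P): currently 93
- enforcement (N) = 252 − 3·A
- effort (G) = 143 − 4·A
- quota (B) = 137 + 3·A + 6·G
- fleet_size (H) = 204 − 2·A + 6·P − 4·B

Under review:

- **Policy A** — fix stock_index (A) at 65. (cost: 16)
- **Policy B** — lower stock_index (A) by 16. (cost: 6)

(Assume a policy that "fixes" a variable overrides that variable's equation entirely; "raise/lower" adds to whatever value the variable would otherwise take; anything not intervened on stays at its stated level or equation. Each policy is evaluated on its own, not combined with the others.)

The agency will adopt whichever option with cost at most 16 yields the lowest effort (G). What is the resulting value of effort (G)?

Policy A (A := 65):
  A = 65
  G = 143 − 4·65 = -117
Policy B (A − 16):
  A = 40 − 16 = 24
  G = 143 − 4·24 = 47
Comparing — Policy A: G=-117, Policy B: G=47. Lowest is -117 (Policy A).

-117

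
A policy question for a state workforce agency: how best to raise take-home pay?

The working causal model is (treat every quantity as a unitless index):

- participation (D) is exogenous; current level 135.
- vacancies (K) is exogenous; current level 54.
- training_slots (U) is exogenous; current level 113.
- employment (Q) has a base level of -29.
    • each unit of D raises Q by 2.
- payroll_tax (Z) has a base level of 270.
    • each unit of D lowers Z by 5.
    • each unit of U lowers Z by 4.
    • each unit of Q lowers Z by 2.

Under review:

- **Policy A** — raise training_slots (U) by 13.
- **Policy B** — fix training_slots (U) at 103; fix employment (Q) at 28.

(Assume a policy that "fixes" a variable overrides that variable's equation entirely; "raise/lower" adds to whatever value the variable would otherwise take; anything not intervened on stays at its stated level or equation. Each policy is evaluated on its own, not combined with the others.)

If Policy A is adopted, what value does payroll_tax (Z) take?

-1391

Policy A (U + 13):
  D = 135
  U = 113 + 13 = 126
  Q = -29 + 2·135 = 241
  Z = 270 − 5·135 − 4·126 − 2·241 = -1391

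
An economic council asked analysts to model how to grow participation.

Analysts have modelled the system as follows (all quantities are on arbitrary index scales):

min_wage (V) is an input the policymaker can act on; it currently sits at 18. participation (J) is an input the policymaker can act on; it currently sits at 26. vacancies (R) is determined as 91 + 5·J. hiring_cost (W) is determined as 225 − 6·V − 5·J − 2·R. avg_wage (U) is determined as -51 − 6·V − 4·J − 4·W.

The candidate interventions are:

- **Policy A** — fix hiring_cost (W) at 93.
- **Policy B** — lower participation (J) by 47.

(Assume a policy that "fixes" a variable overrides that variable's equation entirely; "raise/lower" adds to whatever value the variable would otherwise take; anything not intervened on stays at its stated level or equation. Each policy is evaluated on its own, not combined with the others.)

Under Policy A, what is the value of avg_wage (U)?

Policy A (W := 93):
  V = 18
  J = 26
  R = 91 + 5·26 = 221
  W = 93
  U = -51 − 6·18 − 4·26 − 4·93 = -635

-635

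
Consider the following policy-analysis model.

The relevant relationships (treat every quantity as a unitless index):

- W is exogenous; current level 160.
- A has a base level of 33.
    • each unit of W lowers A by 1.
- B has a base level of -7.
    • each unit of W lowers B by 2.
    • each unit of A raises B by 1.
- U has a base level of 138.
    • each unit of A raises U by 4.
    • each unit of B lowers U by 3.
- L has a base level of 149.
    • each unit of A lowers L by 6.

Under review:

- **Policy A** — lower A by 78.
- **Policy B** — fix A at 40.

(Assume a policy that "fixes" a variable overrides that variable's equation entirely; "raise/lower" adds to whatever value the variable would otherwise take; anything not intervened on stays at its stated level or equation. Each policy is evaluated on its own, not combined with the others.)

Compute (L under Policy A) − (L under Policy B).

Policy A (A − 78):
  W = 160
  A = 33 − 160 (−78 from intervention) = -205
  L = 149 − 6·(-205) = 1379
Policy B (A := 40):
  W = 160
  A = 40
  L = 149 − 6·40 = -91
L: 1379 − (-91) = 1470

1470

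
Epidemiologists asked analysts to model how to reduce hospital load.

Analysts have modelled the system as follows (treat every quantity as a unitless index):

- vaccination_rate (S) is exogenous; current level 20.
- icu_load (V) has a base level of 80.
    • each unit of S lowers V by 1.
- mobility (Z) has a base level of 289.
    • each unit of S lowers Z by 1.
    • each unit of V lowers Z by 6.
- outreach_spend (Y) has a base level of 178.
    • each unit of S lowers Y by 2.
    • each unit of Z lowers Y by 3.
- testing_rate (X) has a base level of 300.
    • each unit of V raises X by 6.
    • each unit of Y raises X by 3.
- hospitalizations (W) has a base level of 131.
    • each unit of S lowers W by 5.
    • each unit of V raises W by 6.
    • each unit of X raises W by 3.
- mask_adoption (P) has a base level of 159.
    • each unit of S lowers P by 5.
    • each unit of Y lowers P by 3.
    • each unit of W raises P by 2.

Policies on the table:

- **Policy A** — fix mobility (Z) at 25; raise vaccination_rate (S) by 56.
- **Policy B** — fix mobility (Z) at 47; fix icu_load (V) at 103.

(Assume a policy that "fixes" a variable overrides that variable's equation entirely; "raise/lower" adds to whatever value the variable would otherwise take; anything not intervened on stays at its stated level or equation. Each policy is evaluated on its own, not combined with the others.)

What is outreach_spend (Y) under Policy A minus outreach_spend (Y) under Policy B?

Policy A (Z := 25, S + 56):
  S = 20 + 56 = 76
  V = 80 − 76 = 4
  Z = 25
  Y = 178 − 2·76 − 3·25 = -49
Policy B (Z := 47, V := 103):
  S = 20
  V = 103
  Z = 47
  Y = 178 − 2·20 − 3·47 = -3
Y: -49 − (-3) = -46

-46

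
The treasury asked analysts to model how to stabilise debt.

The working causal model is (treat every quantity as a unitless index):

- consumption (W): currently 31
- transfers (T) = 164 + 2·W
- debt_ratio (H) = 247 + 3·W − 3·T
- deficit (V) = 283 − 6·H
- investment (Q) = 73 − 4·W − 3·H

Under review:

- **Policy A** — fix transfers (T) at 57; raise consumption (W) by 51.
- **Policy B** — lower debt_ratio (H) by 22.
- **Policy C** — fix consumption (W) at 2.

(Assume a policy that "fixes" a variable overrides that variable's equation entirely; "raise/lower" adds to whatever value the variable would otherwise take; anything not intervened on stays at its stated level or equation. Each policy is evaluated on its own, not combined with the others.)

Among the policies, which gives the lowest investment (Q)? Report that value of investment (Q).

-1221

Policy A (T := 57, W + 51):
  W = 31 + 51 = 82
  T = 57
  H = 247 + 3·82 − 3·57 = 322
  Q = 73 − 4·82 − 3·322 = -1221
Policy B (H − 22):
  W = 31
  T = 164 + 2·31 = 226
  H = 247 + 3·31 − 3·226 (−22 from intervention) = -360
  Q = 73 − 4·31 − 3·(-360) = 1029
Policy C (W := 2):
  W = 2
  T = 164 + 2·2 = 168
  H = 247 + 3·2 − 3·168 = -251
  Q = 73 − 4·2 − 3·(-251) = 818
Comparing — Policy A: Q=-1221, Policy B: Q=1029, Policy C: Q=818. Lowest is -1221 (Policy A).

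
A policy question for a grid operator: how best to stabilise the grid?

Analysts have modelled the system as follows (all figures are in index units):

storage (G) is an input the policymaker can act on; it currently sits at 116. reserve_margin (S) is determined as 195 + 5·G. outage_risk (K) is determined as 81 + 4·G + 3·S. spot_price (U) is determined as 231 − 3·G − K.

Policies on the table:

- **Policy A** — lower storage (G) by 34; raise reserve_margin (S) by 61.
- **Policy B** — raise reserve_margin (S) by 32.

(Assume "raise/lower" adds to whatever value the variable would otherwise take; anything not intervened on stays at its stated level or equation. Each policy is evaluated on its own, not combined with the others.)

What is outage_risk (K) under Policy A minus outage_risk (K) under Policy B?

Policy A (G − 34, S + 61):
  G = 116 − 34 = 82
  S = 195 + 5·82 (+61 from intervention) = 666
  K = 81 + 4·82 + 3·666 = 2407
Policy B (S + 32):
  G = 116
  S = 195 + 5·116 (+32 from intervention) = 807
  K = 81 + 4·116 + 3·807 = 2966
K: 2407 − 2966 = -559

-559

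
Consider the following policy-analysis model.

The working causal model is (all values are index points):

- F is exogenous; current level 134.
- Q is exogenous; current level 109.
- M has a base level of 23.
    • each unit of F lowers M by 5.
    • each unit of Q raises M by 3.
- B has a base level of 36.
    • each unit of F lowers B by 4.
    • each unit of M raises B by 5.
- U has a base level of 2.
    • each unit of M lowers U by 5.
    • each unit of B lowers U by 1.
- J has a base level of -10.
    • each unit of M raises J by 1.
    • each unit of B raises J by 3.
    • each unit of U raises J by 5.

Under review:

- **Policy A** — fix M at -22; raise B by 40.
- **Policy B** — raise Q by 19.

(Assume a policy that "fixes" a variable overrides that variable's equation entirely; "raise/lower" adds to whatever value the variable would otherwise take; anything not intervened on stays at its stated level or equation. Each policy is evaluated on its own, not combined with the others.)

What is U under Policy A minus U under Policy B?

Policy A (M := -22, B + 40):
  F = 134
  Q = 109
  M = -22
  B = 36 − 4·134 + 5·(-22) (+40 from intervention) = -570
  U = 2 − 5·(-22) − (-570) = 682
Policy B (Q + 19):
  F = 134
  Q = 109 + 19 = 128
  M = 23 − 5·134 + 3·128 = -263
  B = 36 − 4·134 + 5·(-263) = -1815
  U = 2 − 5·(-263) − (-1815) = 3132
U: 682 − 3132 = -2450

-2450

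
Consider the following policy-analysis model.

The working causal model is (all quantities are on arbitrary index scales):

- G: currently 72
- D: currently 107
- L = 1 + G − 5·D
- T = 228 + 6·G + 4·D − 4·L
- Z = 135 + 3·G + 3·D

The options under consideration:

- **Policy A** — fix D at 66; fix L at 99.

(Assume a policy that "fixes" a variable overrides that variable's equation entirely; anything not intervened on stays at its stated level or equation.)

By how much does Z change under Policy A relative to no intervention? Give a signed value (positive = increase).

-123

Baseline:
  G = 72
  D = 107
  Z = 135 + 3·72 + 3·107 = 672
Policy A (D := 66, L := 99):
  G = 72
  D = 66
  Z = 135 + 3·72 + 3·66 = 549
Change in Z: 549 − 672 = -123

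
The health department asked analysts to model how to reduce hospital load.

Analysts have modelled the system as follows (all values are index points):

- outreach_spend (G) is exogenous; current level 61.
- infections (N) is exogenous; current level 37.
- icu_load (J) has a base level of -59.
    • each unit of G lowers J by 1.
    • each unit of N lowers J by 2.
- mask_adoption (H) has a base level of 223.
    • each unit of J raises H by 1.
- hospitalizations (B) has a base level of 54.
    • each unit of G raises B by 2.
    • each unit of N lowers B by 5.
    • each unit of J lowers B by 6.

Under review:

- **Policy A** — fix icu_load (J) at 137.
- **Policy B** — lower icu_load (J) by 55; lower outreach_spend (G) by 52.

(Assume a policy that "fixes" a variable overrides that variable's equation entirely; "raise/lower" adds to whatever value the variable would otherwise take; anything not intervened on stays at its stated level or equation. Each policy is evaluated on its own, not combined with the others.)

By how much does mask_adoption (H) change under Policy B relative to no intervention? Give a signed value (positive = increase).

Baseline:
  G = 61
  N = 37
  J = -59 − 61 − 2·37 = -194
  H = 223 + (-194) = 29
Policy B (J − 55, G − 52):
  G = 61 − 52 = 9
  N = 37
  J = -59 − 9 − 2·37 (−55 from intervention) = -197
  H = 223 + (-197) = 26
Change in H: 26 − 29 = -3

-3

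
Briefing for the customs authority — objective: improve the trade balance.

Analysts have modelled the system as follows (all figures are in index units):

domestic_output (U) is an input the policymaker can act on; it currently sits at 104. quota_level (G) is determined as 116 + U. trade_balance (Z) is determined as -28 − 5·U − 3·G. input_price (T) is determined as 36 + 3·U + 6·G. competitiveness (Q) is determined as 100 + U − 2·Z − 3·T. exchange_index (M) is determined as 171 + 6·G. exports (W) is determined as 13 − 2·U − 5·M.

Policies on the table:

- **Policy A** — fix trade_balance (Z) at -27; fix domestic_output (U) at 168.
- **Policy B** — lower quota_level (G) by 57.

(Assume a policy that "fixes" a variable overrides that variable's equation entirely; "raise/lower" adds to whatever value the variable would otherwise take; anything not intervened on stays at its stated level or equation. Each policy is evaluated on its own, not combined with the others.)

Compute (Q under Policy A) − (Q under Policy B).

-4710

Policy A (Z := -27, U := 168):
  U = 168
  G = 116 + 168 = 284
  Z = -27
  T = 36 + 3·168 + 6·284 = 2244
  Q = 100 + 168 − 2·(-27) − 3·2244 = -6410
Policy B (G − 57):
  U = 104
  G = 116 + 104 (−57 from intervention) = 163
  Z = -28 − 5·104 − 3·163 = -1037
  T = 36 + 3·104 + 6·163 = 1326
  Q = 100 + 104 − 2·(-1037) − 3·1326 = -1700
Q: -6410 − (-1700) = -4710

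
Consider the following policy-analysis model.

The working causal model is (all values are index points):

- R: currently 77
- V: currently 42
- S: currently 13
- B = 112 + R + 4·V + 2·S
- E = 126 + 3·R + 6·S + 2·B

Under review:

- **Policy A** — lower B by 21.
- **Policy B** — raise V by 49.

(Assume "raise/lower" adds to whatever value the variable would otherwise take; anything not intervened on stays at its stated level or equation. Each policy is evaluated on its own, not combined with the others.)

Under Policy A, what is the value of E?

Policy A (B − 21):
  R = 77
  V = 42
  S = 13
  B = 112 + 77 + 4·42 + 2·13 (−21 from intervention) = 362
  E = 126 + 3·77 + 6·13 + 2·362 = 1159

1159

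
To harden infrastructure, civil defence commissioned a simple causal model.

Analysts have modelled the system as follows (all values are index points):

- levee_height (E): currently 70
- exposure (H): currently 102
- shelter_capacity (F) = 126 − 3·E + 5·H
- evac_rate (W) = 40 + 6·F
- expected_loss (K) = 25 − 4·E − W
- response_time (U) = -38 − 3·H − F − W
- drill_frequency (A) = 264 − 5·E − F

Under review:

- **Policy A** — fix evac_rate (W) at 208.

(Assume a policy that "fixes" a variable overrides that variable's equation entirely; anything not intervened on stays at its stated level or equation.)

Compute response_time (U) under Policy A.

-978

Policy A (W := 208):
  E = 70
  H = 102
  F = 126 − 3·70 + 5·102 = 426
  W = 208
  U = -38 − 3·102 − 426 − 208 = -978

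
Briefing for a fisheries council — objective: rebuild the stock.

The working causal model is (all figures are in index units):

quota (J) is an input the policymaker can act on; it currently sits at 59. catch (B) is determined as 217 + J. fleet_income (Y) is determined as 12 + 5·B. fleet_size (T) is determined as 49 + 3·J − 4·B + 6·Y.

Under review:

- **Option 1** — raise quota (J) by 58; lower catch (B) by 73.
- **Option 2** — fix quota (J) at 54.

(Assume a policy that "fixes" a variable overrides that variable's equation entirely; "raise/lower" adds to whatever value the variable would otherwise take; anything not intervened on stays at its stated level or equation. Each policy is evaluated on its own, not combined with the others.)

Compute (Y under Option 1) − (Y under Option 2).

Option 1 (J + 58, B − 73):
  J = 59 + 58 = 117
  B = 217 + 117 (−73 from intervention) = 261
  Y = 12 + 5·261 = 1317
Option 2 (J := 54):
  J = 54
  B = 217 + 54 = 271
  Y = 12 + 5·271 = 1367
Y: 1317 − 1367 = -50

-50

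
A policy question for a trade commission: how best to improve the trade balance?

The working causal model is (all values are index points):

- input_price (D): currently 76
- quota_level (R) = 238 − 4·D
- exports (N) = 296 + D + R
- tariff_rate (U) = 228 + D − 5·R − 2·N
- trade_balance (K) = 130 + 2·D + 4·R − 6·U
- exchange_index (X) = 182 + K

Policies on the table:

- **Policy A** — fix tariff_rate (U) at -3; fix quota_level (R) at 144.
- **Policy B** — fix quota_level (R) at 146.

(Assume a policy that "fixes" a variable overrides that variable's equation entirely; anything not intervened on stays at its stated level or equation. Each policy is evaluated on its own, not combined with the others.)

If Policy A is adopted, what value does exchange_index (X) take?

Policy A (U := -3, R := 144):
  D = 76
  R = 144
  N = 296 + 76 + 144 = 516
  U = -3
  K = 130 + 2·76 + 4·144 − 6·(-3) = 876
  X = 182 + 876 = 1058

1058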